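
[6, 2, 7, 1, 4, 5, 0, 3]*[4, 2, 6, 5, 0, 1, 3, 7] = [3, 6, 7, 2, 0, 1, 4, 5]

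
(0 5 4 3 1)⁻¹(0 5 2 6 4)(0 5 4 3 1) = (2 6 3 5 4)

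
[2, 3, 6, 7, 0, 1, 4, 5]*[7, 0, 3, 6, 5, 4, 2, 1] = [3, 6, 2, 1, 7, 0, 5, 4]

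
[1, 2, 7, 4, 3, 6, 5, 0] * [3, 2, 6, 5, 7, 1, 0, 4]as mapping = [0→2, 1→6, 2→4, 3→7, 4→5, 5→0, 6→1, 7→3]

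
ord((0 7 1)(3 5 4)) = 3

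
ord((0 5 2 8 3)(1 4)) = 10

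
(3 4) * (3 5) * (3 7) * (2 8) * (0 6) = (0 6)(2 8)(3 4 5 7)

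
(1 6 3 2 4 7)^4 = (1 4 3)(2 6 7)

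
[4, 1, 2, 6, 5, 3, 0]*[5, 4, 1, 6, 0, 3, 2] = [0, 4, 1, 2, 3, 6, 5]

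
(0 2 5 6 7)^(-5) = ()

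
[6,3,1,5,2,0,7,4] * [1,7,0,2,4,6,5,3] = [5,2,7,6,0,1,3,4]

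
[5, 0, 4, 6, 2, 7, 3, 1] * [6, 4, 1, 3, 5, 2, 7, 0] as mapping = [0→2, 1→6, 2→5, 3→7, 4→1, 5→0, 6→3, 7→4] 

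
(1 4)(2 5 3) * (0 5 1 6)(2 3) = (0 5 2 1 4 6)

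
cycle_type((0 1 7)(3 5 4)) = 3^2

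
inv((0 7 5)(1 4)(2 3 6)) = (0 5 7)(1 4)(2 6 3)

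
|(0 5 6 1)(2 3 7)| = 12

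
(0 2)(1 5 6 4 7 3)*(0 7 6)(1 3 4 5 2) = (0 1 2 7 4 6 5)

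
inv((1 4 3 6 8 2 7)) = (1 7 2 8 6 3 4)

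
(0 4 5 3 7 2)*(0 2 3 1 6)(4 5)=(0 5 1 6)(3 7)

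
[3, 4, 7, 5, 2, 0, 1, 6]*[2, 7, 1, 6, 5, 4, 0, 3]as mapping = [0→6, 1→5, 2→3, 3→4, 4→1, 5→2, 6→7, 7→0]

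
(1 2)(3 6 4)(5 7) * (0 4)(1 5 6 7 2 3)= (0 4 1 3 7 6)(2 5)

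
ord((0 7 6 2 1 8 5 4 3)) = 9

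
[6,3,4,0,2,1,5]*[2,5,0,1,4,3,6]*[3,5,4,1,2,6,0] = [0,5,2,4,3,6,1]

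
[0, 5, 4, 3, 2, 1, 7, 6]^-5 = [0, 5, 4, 3, 2, 1, 7, 6]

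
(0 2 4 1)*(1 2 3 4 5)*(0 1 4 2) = (0 3 2 5 4)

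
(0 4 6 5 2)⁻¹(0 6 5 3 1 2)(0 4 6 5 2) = (0 4 5 2 3 1)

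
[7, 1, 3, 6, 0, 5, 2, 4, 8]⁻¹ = [4, 1, 6, 2, 7, 5, 3, 0, 8]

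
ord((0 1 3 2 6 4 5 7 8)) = 9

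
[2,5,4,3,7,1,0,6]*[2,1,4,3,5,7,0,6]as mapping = [0→4,1→7,2→5,3→3,4→6,5→1,6→2,7→0]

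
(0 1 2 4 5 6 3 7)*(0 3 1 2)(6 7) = (0 2 4 5 7 3 6 1)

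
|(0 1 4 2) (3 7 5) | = 12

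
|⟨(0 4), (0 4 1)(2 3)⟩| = 12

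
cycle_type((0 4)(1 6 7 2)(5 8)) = 2^2.4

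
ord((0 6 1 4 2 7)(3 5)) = 6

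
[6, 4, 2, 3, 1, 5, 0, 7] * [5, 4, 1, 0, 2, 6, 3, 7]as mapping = [0→3, 1→2, 2→1, 3→0, 4→4, 5→6, 6→5, 7→7]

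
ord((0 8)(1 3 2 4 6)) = 10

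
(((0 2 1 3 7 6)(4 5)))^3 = (0 3)(1 6)(2 7)(4 5)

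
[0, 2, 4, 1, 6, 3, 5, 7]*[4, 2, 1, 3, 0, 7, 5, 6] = [4, 1, 0, 2, 5, 3, 7, 6]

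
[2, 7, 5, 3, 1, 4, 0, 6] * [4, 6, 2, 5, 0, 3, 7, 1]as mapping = [0→2, 1→1, 2→3, 3→5, 4→6, 5→0, 6→4, 7→7]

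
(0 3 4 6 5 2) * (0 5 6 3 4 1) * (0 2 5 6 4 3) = (0 3 1 2 6 4)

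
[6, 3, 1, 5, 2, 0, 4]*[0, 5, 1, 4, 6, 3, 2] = [2, 4, 5, 3, 1, 0, 6]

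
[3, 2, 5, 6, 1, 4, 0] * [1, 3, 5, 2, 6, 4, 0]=[2, 5, 4, 0, 3, 6, 1]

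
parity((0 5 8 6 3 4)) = odd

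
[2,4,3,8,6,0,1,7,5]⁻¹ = [5,6,0,2,1,8,4,7,3]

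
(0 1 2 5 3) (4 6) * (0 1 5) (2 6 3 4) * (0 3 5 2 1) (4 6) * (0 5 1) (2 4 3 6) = (0 4 1 3 5 2 6) 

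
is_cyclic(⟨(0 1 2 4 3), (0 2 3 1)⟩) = no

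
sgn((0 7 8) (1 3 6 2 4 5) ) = -1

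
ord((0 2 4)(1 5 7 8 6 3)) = 6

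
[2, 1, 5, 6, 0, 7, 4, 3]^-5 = [5, 1, 7, 4, 2, 3, 0, 6]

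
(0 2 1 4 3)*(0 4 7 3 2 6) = (0 6)(1 7 3 4 2)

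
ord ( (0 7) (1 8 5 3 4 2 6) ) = 14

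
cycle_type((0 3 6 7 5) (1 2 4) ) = 3.5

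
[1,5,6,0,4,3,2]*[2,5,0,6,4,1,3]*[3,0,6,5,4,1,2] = [1,0,5,6,4,2,3]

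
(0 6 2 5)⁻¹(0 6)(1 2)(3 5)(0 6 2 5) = (0 3)(1 5)(2 6)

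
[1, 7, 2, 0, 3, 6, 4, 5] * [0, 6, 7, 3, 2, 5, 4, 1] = [6, 1, 7, 0, 3, 4, 2, 5]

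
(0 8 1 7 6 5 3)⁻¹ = (0 3 5 6 7 1 8)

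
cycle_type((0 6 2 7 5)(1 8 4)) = 3.5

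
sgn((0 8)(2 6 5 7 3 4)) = 1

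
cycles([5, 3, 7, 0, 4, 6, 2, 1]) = (0 5 6 2 7 1 3)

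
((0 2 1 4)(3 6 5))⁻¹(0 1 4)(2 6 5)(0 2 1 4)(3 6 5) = (0 2 4)(1 5 3)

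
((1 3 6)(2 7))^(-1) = (1 6 3)(2 7)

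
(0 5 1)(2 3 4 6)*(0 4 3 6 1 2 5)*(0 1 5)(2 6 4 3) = (0 1 3 2 4 5 6)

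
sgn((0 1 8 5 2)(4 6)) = -1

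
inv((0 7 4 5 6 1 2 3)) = (0 3 2 1 6 5 4 7)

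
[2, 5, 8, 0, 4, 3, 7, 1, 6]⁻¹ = [3, 7, 0, 5, 4, 1, 8, 6, 2]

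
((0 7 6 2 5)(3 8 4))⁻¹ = (0 5 2 6 7)(3 4 8)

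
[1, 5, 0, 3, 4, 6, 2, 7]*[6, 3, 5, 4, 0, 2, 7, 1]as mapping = [0→3, 1→2, 2→6, 3→4, 4→0, 5→7, 6→5, 7→1]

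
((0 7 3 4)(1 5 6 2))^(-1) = (0 4 3 7)(1 2 6 5)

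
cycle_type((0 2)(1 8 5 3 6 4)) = 2.6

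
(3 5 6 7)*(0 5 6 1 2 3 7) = (0 5 1 2 3 6)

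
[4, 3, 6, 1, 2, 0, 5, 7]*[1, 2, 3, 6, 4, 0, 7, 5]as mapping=[0→4, 1→6, 2→7, 3→2, 4→3, 5→1, 6→0, 7→5]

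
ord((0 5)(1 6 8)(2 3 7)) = 6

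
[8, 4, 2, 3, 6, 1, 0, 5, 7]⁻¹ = [6, 5, 2, 3, 1, 7, 4, 8, 0]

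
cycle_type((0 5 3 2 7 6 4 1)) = 8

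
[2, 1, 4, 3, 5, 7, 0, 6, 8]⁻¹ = [6, 1, 0, 3, 2, 4, 7, 5, 8]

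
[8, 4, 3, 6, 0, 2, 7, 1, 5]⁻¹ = [4, 7, 5, 2, 1, 8, 3, 6, 0]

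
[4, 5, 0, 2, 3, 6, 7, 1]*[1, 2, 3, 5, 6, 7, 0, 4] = [6, 7, 1, 3, 5, 0, 4, 2] 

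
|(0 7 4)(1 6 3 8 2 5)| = 6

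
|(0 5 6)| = 3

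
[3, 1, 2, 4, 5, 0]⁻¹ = [5, 1, 2, 0, 3, 4]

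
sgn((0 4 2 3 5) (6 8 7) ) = 1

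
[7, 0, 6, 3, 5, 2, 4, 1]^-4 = [1, 7, 2, 3, 4, 5, 6, 0]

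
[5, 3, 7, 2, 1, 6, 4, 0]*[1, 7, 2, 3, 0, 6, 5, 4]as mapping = [0→6, 1→3, 2→4, 3→2, 4→7, 5→5, 6→0, 7→1]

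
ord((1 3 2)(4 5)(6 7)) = 6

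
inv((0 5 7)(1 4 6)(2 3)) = (0 7 5)(1 6 4)(2 3)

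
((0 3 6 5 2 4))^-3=(0 5)(2 3)(4 6)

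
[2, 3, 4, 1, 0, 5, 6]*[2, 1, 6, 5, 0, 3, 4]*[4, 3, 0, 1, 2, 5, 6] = [6, 5, 4, 3, 0, 1, 2]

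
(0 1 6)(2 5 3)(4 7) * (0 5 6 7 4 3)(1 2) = (0 2 6 5)(1 7 3)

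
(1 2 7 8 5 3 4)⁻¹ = (1 4 3 5 8 7 2)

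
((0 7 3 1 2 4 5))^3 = (0 1 5 3 4 7 2)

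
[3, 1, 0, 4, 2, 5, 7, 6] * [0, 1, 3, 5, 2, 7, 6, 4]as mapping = [0→5, 1→1, 2→0, 3→2, 4→3, 5→7, 6→4, 7→6]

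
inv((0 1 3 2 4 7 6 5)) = (0 5 6 7 4 2 3 1)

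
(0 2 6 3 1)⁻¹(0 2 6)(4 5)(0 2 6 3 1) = (2 6 3)(4 5)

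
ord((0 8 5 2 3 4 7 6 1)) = 9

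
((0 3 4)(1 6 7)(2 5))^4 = (0 3 4)(1 6 7)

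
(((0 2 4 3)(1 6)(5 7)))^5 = (0 2 4 3)(1 6)(5 7)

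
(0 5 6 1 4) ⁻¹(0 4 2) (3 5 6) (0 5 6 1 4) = (0 2 5) (1 3 6) 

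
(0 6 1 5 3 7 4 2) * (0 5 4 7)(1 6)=(0 1 4 2 5 3)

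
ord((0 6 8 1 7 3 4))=7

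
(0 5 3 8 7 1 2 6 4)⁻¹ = (0 4 6 2 1 7 8 3 5)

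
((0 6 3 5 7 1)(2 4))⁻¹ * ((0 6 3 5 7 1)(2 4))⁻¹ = (0 7 3)(1 5 6)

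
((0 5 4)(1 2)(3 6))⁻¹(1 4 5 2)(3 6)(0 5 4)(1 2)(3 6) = (0 4 1 2)(3 6)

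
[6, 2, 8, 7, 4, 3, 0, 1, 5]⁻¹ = [6, 7, 1, 5, 4, 8, 0, 3, 2]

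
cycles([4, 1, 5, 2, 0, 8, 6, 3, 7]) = (0 4)(2 5 8 7 3)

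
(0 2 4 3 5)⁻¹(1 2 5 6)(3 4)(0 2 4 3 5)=(0 6 1 4)(3 5)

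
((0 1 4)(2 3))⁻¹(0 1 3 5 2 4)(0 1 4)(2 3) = (0 1 4 2 5 3)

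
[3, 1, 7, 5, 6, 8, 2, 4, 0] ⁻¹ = [8, 1, 6, 0, 7, 3, 4, 2, 5] 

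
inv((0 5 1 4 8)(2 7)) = (0 8 4 1 5)(2 7)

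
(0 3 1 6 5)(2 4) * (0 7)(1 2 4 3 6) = (0 6 5 7)(2 3)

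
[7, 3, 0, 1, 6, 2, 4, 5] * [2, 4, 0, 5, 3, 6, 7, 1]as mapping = [0→1, 1→5, 2→2, 3→4, 4→7, 5→0, 6→3, 7→6]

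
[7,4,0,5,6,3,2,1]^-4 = [1,6,7,3,2,5,0,4]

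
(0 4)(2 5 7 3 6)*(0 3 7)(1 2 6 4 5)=(0 5)(1 2)(3 4)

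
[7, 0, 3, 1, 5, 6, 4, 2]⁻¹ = [1, 3, 7, 2, 6, 4, 5, 0]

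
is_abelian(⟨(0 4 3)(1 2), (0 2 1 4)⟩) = no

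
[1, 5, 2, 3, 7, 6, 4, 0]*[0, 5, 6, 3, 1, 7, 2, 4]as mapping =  [0→5, 1→7, 2→6, 3→3, 4→4, 5→2, 6→1, 7→0]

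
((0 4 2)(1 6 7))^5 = (0 2 4)(1 7 6)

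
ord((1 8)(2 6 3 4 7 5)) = 6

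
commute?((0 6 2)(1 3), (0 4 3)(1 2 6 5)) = no:(0 6 2)(1 3)*(0 4 3)(1 2 6 5) = (0 5 1)(2 4 3), (0 4 3)(1 2 6 5)*(0 6 2)(1 3) = (0 4 1)(3 6 5)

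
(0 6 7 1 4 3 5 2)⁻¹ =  (0 2 5 3 4 1 7 6)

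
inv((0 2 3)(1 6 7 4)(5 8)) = (0 3 2)(1 4 7 6)(5 8)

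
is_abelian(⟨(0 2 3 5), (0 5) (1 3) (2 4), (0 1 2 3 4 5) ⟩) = no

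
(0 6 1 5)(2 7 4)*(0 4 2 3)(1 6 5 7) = (0 5 4 3)(1 7 2)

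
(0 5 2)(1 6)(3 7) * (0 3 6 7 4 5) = (1 7 6)(2 3 4 5)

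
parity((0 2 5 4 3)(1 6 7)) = even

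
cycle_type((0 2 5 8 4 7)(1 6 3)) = 3.6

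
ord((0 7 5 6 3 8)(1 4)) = 6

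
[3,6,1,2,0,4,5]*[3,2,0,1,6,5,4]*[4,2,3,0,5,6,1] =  [2,5,3,4,0,1,6]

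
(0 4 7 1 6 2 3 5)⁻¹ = (0 5 3 2 6 1 7 4)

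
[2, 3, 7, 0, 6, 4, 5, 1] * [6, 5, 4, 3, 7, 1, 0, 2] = [4, 3, 2, 6, 0, 7, 1, 5]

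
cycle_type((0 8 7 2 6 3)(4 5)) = 2.6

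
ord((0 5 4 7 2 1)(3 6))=6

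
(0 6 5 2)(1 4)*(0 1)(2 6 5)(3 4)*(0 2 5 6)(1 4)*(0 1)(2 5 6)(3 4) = (0 2 3)(1 4 5)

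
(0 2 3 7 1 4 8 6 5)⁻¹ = (0 5 6 8 4 1 7 3 2)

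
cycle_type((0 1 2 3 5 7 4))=7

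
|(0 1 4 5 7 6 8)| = 7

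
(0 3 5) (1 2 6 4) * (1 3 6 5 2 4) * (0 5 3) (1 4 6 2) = (0 2 3 1 6 4) 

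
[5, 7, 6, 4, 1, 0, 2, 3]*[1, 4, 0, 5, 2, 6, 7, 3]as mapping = [0→6, 1→3, 2→7, 3→2, 4→4, 5→1, 6→0, 7→5]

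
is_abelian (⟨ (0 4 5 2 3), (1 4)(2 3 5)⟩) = no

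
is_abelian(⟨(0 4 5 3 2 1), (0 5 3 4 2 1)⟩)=no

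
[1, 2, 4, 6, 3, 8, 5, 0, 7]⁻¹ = [7, 0, 1, 4, 2, 6, 3, 8, 5]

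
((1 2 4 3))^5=(1 2 4 3)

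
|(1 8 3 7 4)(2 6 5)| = 15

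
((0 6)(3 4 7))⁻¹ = (0 6)(3 7 4)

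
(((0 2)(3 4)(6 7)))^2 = ()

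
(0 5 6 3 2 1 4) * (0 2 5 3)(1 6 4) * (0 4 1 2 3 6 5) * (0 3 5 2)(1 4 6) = (0 1)(4 5)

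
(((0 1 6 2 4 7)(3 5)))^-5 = (0 1 6 2 4 7)(3 5)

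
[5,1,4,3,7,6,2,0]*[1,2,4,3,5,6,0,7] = [6,2,5,3,7,0,4,1]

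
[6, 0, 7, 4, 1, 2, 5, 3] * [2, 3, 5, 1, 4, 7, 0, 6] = [0, 2, 6, 4, 3, 5, 7, 1]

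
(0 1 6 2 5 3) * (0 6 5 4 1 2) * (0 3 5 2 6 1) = (0 6 3 1 2 4)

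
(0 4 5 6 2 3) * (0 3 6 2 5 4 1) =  (0 1)(2 6 5)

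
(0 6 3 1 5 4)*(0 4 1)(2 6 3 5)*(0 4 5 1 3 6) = (0 6 1 2)(3 4 5)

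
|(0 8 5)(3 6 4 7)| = 12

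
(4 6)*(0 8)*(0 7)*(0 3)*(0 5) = (0 8 7 3 5)(4 6)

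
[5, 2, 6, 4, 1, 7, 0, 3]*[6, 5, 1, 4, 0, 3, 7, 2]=[3, 1, 7, 0, 5, 2, 6, 4]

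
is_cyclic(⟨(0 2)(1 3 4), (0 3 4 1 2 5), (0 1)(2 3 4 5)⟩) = no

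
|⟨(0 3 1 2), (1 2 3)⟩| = 24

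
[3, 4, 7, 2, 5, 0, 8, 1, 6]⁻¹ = [5, 7, 3, 0, 1, 4, 8, 2, 6]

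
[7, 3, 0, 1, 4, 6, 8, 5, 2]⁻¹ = [2, 3, 8, 1, 4, 7, 5, 0, 6]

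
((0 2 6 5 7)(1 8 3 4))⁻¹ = (0 7 5 6 2)(1 4 3 8)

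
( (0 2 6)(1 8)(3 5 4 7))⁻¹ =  (0 6 2)(1 8)(3 7 4 5)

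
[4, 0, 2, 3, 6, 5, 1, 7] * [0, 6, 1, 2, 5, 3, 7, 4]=[5, 0, 1, 2, 7, 3, 6, 4]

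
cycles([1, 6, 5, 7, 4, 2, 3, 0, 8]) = (0 1 6 3 7) (2 5) 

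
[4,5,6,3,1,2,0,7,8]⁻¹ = [6,4,5,3,0,1,2,7,8]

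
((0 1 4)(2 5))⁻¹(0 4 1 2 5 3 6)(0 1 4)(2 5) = (0 4 5 2 3 6 1)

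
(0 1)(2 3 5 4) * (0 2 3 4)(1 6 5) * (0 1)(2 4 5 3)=(0 6 3)(1 4 2 5)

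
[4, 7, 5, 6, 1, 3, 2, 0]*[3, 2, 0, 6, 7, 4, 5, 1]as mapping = [0→7, 1→1, 2→4, 3→5, 4→2, 5→6, 6→0, 7→3]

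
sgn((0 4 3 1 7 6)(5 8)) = 1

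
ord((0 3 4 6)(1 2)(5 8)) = 4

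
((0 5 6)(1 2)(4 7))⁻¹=(0 6 5)(1 2)(4 7)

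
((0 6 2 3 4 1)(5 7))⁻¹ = (0 1 4 3 2 6)(5 7)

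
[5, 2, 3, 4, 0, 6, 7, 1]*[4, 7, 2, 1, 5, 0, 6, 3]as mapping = [0→0, 1→2, 2→1, 3→5, 4→4, 5→6, 6→3, 7→7]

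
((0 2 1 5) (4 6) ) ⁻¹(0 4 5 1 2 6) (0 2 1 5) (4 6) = (0 5 1 4 2 6) 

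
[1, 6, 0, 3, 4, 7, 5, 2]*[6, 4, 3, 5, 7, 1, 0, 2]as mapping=[0→4, 1→0, 2→6, 3→5, 4→7, 5→2, 6→1, 7→3]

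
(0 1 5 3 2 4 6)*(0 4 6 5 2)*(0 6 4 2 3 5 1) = (1 3 6 2 4)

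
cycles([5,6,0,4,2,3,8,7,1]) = (0 5 3 4 2)(1 6 8)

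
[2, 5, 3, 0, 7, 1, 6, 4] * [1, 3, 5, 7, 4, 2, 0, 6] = [5, 2, 7, 1, 6, 3, 0, 4]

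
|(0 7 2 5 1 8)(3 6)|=6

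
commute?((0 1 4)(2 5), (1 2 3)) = no:(0 1 4)(2 5)*(1 2 3) = (0 2 5 3 1 4), (1 2 3)*(0 1 4)(2 5) = (0 1 5 2 3 4)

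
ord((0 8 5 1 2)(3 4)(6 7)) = 10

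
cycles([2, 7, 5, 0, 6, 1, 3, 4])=(0 2 5 1 7 4 6 3)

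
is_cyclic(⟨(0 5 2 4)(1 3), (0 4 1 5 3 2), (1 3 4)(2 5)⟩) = no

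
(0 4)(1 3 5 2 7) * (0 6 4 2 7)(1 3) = (0 2)(3 5 7)(4 6)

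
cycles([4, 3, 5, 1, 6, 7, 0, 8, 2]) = (0 4 6)(1 3)(2 5 7 8)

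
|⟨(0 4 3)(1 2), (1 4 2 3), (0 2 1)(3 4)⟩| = 120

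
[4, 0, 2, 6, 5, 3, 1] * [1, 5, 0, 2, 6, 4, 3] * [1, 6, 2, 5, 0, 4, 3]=[3, 6, 1, 5, 0, 2, 4]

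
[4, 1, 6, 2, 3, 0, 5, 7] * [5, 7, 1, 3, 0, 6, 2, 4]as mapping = [0→0, 1→7, 2→2, 3→1, 4→3, 5→5, 6→6, 7→4]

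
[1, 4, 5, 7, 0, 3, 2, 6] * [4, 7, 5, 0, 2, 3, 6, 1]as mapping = [0→7, 1→2, 2→3, 3→1, 4→4, 5→0, 6→5, 7→6]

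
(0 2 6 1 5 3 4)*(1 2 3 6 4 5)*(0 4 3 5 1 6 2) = (0 5 2 3 1 6) 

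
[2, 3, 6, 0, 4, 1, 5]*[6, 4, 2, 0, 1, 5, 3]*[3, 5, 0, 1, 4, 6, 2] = [0, 3, 1, 2, 5, 4, 6]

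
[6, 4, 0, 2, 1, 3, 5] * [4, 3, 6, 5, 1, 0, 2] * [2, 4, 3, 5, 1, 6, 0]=[3, 4, 1, 0, 5, 6, 2]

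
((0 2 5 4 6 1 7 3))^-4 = (0 6)(1 2)(3 4)(5 7)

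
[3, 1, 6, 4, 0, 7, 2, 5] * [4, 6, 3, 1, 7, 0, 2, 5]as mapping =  [0→1, 1→6, 2→2, 3→7, 4→4, 5→5, 6→3, 7→0]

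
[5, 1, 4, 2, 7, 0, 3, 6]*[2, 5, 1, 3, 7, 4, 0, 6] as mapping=[0→4, 1→5, 2→7, 3→1, 4→6, 5→2, 6→3, 7→0] 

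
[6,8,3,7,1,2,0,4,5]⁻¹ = [6,4,5,2,7,8,0,3,1]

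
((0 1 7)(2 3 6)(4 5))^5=(0 7 1)(2 6 3)(4 5)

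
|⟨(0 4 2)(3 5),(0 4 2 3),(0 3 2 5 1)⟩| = 720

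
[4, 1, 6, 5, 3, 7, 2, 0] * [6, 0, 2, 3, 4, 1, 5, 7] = [4, 0, 5, 1, 3, 7, 2, 6]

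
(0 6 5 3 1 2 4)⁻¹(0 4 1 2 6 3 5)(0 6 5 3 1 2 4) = (0 2 4 5 1 3 6)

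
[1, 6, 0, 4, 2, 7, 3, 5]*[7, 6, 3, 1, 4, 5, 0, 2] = [6, 0, 7, 4, 3, 2, 1, 5]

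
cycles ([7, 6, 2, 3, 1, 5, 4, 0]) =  (0 7)(1 6 4)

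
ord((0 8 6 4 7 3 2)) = 7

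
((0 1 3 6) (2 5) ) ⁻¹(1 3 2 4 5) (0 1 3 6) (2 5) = (2 3 6 5 4) 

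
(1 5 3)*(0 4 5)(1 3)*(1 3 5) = (0 4 1)(3 5)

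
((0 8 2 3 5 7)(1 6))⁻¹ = (0 7 5 3 2 8)(1 6)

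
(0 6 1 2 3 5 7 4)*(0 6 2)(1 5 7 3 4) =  (0 2 4 6 5 3 7 1)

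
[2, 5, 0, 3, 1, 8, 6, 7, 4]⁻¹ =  [2, 4, 0, 3, 8, 1, 6, 7, 5]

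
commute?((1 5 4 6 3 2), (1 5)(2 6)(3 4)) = no:(1 5 4 6 3 2)*(1 5)(2 6)(3 4) = (2 5 3 6 4), (1 5)(2 6)(3 4)*(1 5 4 6 3 2) = (1 4 2 3 6)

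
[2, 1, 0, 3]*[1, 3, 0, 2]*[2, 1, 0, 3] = [2, 3, 1, 0]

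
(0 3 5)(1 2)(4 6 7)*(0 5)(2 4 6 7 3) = (0 2 1 4 7 6 3)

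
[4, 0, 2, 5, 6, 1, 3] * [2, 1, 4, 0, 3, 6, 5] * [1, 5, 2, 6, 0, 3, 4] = [6, 2, 0, 4, 3, 5, 1]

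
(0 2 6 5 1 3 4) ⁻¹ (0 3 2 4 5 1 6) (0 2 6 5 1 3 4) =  (0 1 3 5 2 4 6) 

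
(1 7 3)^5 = (1 3 7)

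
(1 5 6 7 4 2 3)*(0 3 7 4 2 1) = (0 3)(1 5 6 4)(2 7)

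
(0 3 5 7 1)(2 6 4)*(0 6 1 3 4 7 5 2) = (0 4)(1 6 7 3 2)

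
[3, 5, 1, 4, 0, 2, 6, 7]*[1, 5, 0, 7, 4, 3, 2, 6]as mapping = [0→7, 1→3, 2→5, 3→4, 4→1, 5→0, 6→2, 7→6]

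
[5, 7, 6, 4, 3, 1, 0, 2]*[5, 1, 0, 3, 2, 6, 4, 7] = [6, 7, 4, 2, 3, 1, 5, 0]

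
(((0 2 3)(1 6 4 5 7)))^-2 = (0 2 3)(1 5 6 7 4)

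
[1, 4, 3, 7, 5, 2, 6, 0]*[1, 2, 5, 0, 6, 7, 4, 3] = [2, 6, 0, 3, 7, 5, 4, 1]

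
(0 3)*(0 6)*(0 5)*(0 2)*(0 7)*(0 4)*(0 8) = (0 3 6 5 2 7 4 8)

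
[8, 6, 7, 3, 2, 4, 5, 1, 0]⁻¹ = [8, 7, 4, 3, 5, 6, 1, 2, 0]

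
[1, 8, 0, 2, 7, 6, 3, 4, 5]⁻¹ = [2, 0, 3, 6, 7, 8, 5, 4, 1]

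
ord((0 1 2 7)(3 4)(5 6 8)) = 12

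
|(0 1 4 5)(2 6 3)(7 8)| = 12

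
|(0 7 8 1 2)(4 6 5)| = 15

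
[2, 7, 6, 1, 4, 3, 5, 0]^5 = [1, 5, 7, 6, 4, 2, 0, 3]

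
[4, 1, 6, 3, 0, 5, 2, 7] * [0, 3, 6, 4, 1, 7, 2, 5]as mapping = [0→1, 1→3, 2→2, 3→4, 4→0, 5→7, 6→6, 7→5]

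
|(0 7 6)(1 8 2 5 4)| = 15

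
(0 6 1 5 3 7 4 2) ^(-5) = (0 5 4 6 3 2 1 7) 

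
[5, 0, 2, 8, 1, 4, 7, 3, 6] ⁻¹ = [1, 4, 2, 7, 5, 0, 8, 6, 3] 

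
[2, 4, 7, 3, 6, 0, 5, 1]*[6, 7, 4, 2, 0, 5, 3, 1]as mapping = [0→4, 1→0, 2→1, 3→2, 4→3, 5→6, 6→5, 7→7]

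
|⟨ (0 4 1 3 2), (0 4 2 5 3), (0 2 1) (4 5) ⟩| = 720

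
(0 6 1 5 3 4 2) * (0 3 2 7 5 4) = (0 6 1 4 7 5 2 3)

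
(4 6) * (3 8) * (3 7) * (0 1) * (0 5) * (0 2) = (0 1 5 2)(3 8 7)(4 6)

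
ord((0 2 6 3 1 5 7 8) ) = 8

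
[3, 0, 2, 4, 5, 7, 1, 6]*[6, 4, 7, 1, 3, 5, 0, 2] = [1, 6, 7, 3, 5, 2, 4, 0]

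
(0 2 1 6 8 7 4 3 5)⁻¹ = (0 5 3 4 7 8 6 1 2)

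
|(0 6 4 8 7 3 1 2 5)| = 9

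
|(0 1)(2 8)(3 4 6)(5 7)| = 6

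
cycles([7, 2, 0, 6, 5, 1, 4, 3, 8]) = (0 7 3 6 4 5 1 2)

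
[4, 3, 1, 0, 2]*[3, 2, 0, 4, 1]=[1, 4, 2, 3, 0]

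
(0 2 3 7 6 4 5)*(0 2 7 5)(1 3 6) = (0 7 1 3 5 2 6 4)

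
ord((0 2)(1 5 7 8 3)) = 10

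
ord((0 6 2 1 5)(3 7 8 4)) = 20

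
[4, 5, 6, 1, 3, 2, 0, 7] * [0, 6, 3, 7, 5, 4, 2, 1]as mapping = [0→5, 1→4, 2→2, 3→6, 4→7, 5→3, 6→0, 7→1]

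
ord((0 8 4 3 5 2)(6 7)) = 6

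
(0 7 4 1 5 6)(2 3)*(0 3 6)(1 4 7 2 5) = (0 2 6 3 5)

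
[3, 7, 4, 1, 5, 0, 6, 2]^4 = [2, 5, 3, 4, 1, 7, 6, 0]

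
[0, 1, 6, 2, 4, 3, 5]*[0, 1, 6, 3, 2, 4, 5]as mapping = [0→0, 1→1, 2→5, 3→6, 4→2, 5→3, 6→4]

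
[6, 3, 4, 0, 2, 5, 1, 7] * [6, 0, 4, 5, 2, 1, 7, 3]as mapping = [0→7, 1→5, 2→2, 3→6, 4→4, 5→1, 6→0, 7→3]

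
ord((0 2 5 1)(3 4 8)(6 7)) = 12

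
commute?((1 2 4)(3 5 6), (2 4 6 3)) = no:(1 2 4)(3 5 6)*(2 4 6 3) = (1 4)(2 6)(3 5), (2 4 6 3)*(1 2 4)(3 5 6) = (1 2)(3 4)(5 6)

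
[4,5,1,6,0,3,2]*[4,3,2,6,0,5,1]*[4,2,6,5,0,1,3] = [4,1,5,2,0,3,6]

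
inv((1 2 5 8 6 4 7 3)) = (1 3 7 4 6 8 5 2)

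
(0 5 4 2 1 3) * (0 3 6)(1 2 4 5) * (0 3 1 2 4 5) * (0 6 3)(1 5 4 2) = (0 1 3 5 6)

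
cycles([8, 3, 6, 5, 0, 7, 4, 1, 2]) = (0 8 2 6 4)(1 3 5 7)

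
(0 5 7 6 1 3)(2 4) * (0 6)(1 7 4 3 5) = (0 1 5 4 2 3 6 7)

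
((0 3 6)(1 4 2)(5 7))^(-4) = (0 6 3)(1 2 4)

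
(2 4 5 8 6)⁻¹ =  (2 6 8 5 4)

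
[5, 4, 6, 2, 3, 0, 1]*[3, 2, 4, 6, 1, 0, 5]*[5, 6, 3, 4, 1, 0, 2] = [5, 6, 0, 1, 2, 4, 3] 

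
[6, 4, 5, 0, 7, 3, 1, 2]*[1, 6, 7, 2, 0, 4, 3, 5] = [3, 0, 4, 1, 5, 2, 6, 7]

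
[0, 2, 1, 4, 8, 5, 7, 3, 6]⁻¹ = [0, 2, 1, 7, 3, 5, 8, 6, 4]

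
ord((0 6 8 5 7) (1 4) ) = 10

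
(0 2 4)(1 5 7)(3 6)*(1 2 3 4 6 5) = (0 3 5 7 2 6 4)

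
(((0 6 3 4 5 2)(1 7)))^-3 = (0 4)(1 7)(2 3)(5 6)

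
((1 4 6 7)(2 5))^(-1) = (1 7 6 4)(2 5)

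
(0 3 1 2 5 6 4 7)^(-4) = (0 5)(1 4)(2 7)(3 6)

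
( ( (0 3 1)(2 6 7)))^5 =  (0 1 3)(2 7 6)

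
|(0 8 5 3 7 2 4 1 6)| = 9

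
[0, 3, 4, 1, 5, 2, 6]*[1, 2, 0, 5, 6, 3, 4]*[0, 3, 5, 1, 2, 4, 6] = [3, 4, 6, 5, 1, 0, 2]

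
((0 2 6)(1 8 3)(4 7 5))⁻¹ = (0 6 2)(1 3 8)(4 5 7)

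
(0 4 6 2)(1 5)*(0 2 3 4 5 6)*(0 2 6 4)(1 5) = (0 1 4 2 6 3)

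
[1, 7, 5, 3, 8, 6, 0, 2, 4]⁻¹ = [6, 0, 7, 3, 8, 2, 5, 1, 4]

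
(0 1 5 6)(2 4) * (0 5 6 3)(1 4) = (0 4 2 1 6 5 3)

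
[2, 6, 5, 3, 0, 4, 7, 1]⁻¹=[4, 7, 0, 3, 5, 2, 1, 6]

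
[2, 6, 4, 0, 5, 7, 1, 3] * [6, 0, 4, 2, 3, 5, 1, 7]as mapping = [0→4, 1→1, 2→3, 3→6, 4→5, 5→7, 6→0, 7→2]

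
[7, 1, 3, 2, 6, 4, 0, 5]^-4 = [7, 1, 2, 3, 6, 4, 0, 5]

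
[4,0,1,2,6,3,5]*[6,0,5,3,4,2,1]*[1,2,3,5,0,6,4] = [0,4,1,6,2,5,3]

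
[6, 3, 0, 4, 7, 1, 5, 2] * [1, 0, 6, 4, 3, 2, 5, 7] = [5, 4, 1, 3, 7, 0, 2, 6]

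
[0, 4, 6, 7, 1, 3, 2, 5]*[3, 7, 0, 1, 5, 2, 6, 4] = [3, 5, 6, 4, 7, 1, 0, 2]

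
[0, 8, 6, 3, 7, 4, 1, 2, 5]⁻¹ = [0, 6, 7, 3, 5, 8, 2, 4, 1]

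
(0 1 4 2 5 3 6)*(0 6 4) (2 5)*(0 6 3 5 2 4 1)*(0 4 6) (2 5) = (0 4 5 2 6 3 1) 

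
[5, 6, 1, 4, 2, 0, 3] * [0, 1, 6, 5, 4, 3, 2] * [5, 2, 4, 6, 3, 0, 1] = [6, 4, 2, 3, 1, 5, 0]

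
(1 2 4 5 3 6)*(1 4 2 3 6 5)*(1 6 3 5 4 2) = (1 5 3 4 6 2)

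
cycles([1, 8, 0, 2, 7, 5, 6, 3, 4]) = (0 1 8 4 7 3 2)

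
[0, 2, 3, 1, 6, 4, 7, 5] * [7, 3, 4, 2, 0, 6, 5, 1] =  [7, 4, 2, 3, 5, 0, 1, 6]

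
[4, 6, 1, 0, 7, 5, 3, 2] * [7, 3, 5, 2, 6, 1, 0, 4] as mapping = [0→6, 1→0, 2→3, 3→7, 4→4, 5→1, 6→2, 7→5] 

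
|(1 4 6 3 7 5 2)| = 7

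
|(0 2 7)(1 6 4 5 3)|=15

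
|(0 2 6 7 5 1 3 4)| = 8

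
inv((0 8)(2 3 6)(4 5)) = (0 8)(2 6 3)(4 5)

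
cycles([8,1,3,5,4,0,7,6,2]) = (0 8 2 3 5)(6 7)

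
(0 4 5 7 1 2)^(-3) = (0 7)(1 4)(2 5)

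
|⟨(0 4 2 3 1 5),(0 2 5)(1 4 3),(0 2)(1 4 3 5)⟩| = 720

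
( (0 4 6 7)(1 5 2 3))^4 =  ()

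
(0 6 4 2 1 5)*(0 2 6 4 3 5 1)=(0 4 6 3 5 2)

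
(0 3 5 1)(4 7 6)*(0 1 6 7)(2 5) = (0 3 2 5 6 4)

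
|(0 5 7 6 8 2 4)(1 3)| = 14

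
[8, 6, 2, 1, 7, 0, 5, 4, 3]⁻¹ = [5, 3, 2, 8, 7, 6, 1, 4, 0]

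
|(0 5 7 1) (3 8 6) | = 12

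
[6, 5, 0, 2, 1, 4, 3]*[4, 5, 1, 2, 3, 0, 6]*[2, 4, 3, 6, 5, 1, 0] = [0, 2, 5, 4, 1, 6, 3]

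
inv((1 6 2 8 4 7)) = (1 7 4 8 2 6)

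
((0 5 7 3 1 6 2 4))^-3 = (0 6 7 4 1 5 2 3)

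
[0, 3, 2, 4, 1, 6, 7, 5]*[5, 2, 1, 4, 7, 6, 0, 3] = [5, 4, 1, 7, 2, 0, 3, 6]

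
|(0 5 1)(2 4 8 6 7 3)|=6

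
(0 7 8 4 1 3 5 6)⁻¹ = (0 6 5 3 1 4 8 7)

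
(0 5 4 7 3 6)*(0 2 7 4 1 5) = (1 5) (2 7 3 6) 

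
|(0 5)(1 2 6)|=6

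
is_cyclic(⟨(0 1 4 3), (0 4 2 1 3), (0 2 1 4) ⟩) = no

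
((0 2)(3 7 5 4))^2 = (3 5)(4 7)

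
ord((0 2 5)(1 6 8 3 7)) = 15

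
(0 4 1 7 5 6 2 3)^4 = (0 5)(1 2)(3 7)(4 6)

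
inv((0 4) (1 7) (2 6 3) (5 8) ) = (0 4) (1 7) (2 3 6) (5 8) 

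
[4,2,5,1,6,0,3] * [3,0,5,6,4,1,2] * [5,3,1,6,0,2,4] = [0,2,3,5,1,6,4]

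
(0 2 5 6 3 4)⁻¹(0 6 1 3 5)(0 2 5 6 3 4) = (1 4 6 2 3)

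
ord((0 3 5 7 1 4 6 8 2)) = 9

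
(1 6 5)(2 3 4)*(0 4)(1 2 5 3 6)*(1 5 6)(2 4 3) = (0 3)(1 5 4 6 2)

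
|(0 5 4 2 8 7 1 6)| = 8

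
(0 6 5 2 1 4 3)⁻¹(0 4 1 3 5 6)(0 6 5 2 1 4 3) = (0 2 5 6 3 4)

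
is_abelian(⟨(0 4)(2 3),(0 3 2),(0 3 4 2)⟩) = no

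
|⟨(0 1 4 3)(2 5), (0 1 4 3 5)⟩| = 360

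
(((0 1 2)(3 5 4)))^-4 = (0 2 1)(3 4 5)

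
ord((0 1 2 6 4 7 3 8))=8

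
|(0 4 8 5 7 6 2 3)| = 8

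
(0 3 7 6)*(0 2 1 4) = (0 3 7 6 2 1 4)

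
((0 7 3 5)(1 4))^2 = (0 3)(5 7)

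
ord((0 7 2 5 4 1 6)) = 7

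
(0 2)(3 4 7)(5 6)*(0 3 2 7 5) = (0 7 2 3 4 5 6)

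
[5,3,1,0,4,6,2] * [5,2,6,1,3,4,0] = [4,1,2,5,3,0,6]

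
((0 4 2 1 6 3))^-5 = (0 4 2 1 6 3)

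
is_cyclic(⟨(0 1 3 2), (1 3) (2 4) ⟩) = no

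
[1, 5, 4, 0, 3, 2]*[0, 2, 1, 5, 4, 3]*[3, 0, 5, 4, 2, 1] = [5, 4, 2, 3, 1, 0]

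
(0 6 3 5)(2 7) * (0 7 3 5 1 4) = (0 6 5 7 2 3 1 4)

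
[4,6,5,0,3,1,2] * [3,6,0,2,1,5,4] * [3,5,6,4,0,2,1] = [5,0,2,4,6,1,3]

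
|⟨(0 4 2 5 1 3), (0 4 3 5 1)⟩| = 120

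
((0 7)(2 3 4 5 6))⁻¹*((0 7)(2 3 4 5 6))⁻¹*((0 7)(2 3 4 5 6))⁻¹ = (0 7)(2 4 6 3 5)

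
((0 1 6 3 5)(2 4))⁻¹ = (0 5 3 6 1)(2 4)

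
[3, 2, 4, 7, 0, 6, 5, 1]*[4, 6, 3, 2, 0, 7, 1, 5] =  [2, 3, 0, 5, 4, 1, 7, 6]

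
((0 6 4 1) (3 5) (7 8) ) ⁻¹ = (0 1 4 6) (3 5) (7 8) 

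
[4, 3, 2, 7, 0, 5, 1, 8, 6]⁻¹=[4, 6, 2, 1, 0, 5, 8, 3, 7]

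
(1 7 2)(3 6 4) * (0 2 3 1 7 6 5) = (0 2 7 3 5)(1 6 4)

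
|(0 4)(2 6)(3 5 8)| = 6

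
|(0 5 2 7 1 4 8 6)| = 8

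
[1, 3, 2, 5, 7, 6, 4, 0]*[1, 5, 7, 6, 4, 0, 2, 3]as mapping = [0→5, 1→6, 2→7, 3→0, 4→3, 5→2, 6→4, 7→1]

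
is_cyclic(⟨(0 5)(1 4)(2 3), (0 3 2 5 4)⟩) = no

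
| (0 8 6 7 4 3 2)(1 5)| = 14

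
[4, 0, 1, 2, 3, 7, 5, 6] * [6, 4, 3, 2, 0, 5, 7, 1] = [0, 6, 4, 3, 2, 1, 5, 7]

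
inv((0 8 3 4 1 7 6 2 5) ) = (0 5 2 6 7 1 4 3 8) 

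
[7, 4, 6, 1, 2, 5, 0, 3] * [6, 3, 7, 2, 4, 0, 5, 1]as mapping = [0→1, 1→4, 2→5, 3→3, 4→7, 5→0, 6→6, 7→2]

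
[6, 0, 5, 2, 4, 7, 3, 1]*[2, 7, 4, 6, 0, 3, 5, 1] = [5, 2, 3, 4, 0, 1, 6, 7]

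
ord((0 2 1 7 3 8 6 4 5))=9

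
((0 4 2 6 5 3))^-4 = (0 2 5)(3 4 6)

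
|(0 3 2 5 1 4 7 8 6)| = 9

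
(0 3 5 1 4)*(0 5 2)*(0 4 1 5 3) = (2 4 3)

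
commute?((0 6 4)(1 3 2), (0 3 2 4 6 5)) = no:(0 6 4)(1 3 2)*(0 3 2 4 6 5) = (0 5)(1 2)(3 4), (0 3 2 4 6 5)*(0 6 4)(1 3 2) = (0 2)(1 3)(5 6)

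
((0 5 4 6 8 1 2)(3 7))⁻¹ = (0 2 1 8 6 4 5)(3 7)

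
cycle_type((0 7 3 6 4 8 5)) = 7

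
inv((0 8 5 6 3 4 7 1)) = (0 1 7 4 3 6 5 8)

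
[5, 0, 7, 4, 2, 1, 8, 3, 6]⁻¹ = [1, 5, 4, 7, 3, 0, 8, 2, 6]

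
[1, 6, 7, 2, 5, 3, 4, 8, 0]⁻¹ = [8, 0, 3, 5, 6, 4, 1, 2, 7]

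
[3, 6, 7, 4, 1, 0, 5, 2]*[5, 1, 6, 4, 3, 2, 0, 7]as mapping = [0→4, 1→0, 2→7, 3→3, 4→1, 5→5, 6→2, 7→6]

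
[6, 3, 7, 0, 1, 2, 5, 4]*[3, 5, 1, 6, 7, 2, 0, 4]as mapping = [0→0, 1→6, 2→4, 3→3, 4→5, 5→1, 6→2, 7→7]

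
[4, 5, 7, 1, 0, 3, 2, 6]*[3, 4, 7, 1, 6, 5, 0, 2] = [6, 5, 2, 4, 3, 1, 7, 0]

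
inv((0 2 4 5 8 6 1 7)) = (0 7 1 6 8 5 4 2)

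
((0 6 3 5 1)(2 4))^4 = (0 1 5 3 6)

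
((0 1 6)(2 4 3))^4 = (0 1 6)(2 4 3)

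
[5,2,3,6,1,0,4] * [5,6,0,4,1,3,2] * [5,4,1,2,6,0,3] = [2,5,6,1,3,0,4]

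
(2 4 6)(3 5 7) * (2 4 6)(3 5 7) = (2 6 4)(3 7 5)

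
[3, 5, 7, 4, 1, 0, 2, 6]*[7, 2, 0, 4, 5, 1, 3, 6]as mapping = [0→4, 1→1, 2→6, 3→5, 4→2, 5→7, 6→0, 7→3]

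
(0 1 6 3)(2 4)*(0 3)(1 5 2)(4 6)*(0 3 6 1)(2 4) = (0 5 4)(1 2)(3 6)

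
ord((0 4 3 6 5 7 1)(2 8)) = 14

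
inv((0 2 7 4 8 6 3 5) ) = (0 5 3 6 8 4 7 2) 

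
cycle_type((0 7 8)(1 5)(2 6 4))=2.3^2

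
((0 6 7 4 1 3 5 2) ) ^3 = (0 4 5 6 1 2 7 3) 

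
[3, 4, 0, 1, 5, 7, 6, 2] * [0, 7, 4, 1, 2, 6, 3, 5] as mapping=[0→1, 1→2, 2→0, 3→7, 4→6, 5→5, 6→3, 7→4] 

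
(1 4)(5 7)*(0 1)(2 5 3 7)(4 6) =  (0 1 6 4)(2 5)(3 7)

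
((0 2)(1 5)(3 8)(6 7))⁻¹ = (0 2)(1 5)(3 8)(6 7)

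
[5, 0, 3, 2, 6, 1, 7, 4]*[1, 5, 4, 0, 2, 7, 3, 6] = [7, 1, 0, 4, 3, 5, 6, 2]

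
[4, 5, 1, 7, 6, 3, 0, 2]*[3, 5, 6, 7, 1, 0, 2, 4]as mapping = [0→1, 1→0, 2→5, 3→4, 4→2, 5→7, 6→3, 7→6]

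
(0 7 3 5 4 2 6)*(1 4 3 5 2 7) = (0 1 4 7 5 3 2 6)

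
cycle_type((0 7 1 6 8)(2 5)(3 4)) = 2^2.5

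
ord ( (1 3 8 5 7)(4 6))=10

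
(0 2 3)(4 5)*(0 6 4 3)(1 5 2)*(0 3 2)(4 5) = (0 1 4)(2 3 6 5)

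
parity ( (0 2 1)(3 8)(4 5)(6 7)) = odd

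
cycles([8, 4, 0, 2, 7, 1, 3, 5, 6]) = (0 8 6 3 2)(1 4 7 5)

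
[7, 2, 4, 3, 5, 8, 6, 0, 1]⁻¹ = [7, 8, 1, 3, 2, 4, 6, 0, 5]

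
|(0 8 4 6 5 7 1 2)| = 8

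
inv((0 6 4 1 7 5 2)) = (0 2 5 7 1 4 6)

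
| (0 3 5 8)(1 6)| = 4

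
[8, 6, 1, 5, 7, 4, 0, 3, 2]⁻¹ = [6, 2, 8, 7, 5, 3, 1, 4, 0]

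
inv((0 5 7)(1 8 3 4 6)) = (0 7 5)(1 6 4 3 8)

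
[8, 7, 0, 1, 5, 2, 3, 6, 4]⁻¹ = [2, 3, 5, 6, 8, 4, 7, 1, 0]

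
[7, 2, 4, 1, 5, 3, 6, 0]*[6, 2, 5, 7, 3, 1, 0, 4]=[4, 5, 3, 2, 1, 7, 0, 6]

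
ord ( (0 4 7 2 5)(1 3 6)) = 15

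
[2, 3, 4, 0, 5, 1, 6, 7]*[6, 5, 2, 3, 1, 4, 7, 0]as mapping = [0→2, 1→3, 2→1, 3→6, 4→4, 5→5, 6→7, 7→0]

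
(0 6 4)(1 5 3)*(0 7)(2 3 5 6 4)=(0 4 7)(1 6 2 3)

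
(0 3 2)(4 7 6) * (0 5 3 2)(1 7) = (0 2 5 3)(1 7 6 4)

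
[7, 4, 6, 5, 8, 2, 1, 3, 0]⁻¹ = [8, 6, 5, 7, 1, 3, 2, 0, 4]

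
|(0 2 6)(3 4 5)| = 3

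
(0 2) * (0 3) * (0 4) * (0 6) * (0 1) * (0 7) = (0 2 3 4 6 1 7)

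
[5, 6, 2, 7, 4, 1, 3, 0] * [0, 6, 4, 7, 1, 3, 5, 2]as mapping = [0→3, 1→5, 2→4, 3→2, 4→1, 5→6, 6→7, 7→0]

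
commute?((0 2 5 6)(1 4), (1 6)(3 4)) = no:(0 2 5 6)(1 4) * (1 6)(3 4) = (0 2 5 1 3 4 6), (1 6)(3 4) * (0 2 5 6)(1 4) = (0 2 5 6 4 3 1)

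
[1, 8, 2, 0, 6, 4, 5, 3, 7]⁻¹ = [3, 0, 2, 7, 5, 6, 4, 8, 1]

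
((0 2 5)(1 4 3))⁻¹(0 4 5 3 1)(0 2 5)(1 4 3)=(0 1 4 2 3)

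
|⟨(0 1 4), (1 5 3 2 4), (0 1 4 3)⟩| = 720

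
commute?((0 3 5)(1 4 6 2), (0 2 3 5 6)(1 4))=no:(0 3 5)(1 4 6 2)*(0 2 3 5 6)(1 4)=(0 5 2 4)(3 6), (0 2 3 5 6)(1 4)*(0 3 5)(1 4 6 2)=(0 1 6 3)(2 5)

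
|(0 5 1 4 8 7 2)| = 7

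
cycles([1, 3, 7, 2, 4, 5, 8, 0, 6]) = (0 1 3 2 7)(6 8)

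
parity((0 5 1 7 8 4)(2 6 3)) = odd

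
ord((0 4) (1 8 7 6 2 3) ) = 6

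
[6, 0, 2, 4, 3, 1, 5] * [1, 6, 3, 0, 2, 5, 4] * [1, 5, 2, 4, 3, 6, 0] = [3, 5, 4, 2, 1, 0, 6]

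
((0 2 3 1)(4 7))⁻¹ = (0 1 3 2)(4 7)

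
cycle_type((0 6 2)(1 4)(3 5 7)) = 2.3^2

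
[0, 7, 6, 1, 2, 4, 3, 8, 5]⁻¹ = [0, 3, 4, 6, 5, 8, 2, 1, 7]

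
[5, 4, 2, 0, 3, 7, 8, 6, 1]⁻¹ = [3, 8, 2, 4, 1, 0, 7, 5, 6]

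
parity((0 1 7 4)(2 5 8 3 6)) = odd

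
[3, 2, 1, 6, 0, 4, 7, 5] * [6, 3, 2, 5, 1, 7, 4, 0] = [5, 2, 3, 4, 6, 1, 0, 7]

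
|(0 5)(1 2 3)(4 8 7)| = 6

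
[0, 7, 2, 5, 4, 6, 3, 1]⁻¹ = [0, 7, 2, 6, 4, 3, 5, 1]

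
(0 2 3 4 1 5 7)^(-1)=(0 7 5 1 4 3 2)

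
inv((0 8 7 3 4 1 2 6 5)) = (0 5 6 2 1 4 3 7 8)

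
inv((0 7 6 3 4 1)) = (0 1 4 3 6 7)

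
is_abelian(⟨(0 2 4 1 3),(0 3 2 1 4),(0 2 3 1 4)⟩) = no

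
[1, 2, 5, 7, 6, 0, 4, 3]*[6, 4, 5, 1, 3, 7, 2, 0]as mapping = [0→4, 1→5, 2→7, 3→0, 4→2, 5→6, 6→3, 7→1]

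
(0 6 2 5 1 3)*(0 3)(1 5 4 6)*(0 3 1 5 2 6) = (0 5 2 4)(1 3)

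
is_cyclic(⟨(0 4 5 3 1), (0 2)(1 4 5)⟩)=no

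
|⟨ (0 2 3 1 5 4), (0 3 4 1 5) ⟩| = 720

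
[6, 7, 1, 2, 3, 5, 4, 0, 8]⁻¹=[7, 2, 3, 4, 6, 5, 0, 1, 8]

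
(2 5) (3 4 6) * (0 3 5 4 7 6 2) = (0 3 7 6 5) (2 4) 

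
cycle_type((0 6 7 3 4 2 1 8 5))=9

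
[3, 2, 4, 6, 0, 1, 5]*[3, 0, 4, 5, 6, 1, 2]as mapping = [0→5, 1→4, 2→6, 3→2, 4→3, 5→0, 6→1]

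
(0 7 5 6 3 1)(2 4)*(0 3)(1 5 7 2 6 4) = (0 2 1 3 5 4 6)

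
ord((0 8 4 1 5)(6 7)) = 10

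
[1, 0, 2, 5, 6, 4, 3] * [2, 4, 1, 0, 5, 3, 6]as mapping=[0→4, 1→2, 2→1, 3→3, 4→6, 5→5, 6→0]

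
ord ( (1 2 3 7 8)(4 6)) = 10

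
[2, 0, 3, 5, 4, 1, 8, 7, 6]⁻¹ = [1, 5, 0, 2, 4, 3, 8, 7, 6]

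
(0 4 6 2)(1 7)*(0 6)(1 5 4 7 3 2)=(0 7 5 4)(1 3 2 6)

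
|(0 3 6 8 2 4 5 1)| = 8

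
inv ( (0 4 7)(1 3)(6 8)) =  (0 7 4)(1 3)(6 8)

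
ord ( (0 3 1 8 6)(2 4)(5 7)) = 10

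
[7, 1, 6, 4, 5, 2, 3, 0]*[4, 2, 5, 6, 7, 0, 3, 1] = [1, 2, 3, 7, 0, 5, 6, 4]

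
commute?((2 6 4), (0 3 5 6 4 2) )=no:(2 6 4) * (0 3 5 6 4 2)=(0 3 5 6 2 4), (0 3 5 6 4 2) * (2 6 4)=(0 3 5 4 6 2) 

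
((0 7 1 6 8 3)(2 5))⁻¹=(0 3 8 6 1 7)(2 5)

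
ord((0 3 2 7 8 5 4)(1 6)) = 14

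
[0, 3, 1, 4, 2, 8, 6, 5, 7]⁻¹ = [0, 2, 4, 1, 3, 7, 6, 8, 5]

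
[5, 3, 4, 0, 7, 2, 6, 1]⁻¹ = [3, 7, 5, 1, 2, 0, 6, 4]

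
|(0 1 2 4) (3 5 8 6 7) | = 20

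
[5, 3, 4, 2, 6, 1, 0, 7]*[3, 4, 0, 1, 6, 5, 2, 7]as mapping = [0→5, 1→1, 2→6, 3→0, 4→2, 5→4, 6→3, 7→7]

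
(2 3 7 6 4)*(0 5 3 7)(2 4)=(0 5 3)(2 7 6)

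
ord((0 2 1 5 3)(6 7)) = 10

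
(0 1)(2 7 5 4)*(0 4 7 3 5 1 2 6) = (0 2 3 5 7 1 4 6)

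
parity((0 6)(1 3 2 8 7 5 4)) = odd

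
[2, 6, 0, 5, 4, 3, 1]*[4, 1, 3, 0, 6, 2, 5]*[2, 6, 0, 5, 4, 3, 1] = [5, 3, 4, 0, 1, 2, 6]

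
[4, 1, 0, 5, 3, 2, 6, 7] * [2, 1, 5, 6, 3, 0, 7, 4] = [3, 1, 2, 0, 6, 5, 7, 4]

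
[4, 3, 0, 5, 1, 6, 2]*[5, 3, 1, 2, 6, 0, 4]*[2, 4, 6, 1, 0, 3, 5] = [5, 6, 3, 2, 1, 0, 4]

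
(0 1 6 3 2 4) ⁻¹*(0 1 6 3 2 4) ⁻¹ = (0 2 6) (1 4 3) 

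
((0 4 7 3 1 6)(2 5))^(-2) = (0 1 7)(3 4 6)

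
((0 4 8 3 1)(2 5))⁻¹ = (0 1 3 8 4)(2 5)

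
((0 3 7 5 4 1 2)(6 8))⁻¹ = (0 2 1 4 5 7 3)(6 8)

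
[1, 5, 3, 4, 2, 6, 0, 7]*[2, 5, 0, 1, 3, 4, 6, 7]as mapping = [0→5, 1→4, 2→1, 3→3, 4→0, 5→6, 6→2, 7→7]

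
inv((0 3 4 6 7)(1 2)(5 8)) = (0 7 6 4 3)(1 2)(5 8)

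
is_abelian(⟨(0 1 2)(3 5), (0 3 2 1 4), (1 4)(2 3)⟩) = no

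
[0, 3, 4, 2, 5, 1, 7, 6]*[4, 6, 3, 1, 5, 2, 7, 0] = [4, 1, 5, 3, 2, 6, 0, 7]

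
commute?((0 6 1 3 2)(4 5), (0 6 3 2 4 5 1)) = no:(0 6 1 3 2)(4 5)*(0 6 3 2 4 5 1) = (0 3 4 1 2 6), (0 6 3 2 4 5 1)*(0 6 1 3 2)(4 5) = (0 1 6 2 5 3)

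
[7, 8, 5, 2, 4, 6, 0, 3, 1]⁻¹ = [6, 8, 3, 7, 4, 2, 5, 0, 1]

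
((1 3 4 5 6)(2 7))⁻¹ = (1 6 5 4 3)(2 7)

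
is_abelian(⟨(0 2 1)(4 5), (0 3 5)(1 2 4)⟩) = no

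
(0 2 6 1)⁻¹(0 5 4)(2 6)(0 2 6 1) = (1 6)(2 5 4)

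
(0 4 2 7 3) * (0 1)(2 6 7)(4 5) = (0 5 4 6 7 3 1)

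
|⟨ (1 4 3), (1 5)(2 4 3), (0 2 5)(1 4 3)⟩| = 720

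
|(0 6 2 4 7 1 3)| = 7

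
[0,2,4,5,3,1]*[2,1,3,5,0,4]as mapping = [0→2,1→3,2→0,3→4,4→5,5→1]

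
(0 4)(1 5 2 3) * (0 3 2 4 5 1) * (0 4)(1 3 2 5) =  (0 1 3 4 2 5)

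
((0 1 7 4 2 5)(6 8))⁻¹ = (0 5 2 4 7 1)(6 8)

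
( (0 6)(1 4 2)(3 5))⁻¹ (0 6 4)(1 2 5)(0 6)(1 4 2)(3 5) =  (0 2 6)(1 3 4)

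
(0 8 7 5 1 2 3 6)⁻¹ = (0 6 3 2 1 5 7 8)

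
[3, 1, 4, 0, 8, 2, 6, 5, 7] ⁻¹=[3, 1, 5, 0, 2, 7, 6, 8, 4] 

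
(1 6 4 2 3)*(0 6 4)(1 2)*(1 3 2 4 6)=(0 1 6)(3 4)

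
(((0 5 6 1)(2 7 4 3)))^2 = (0 6)(1 5)(2 4)(3 7)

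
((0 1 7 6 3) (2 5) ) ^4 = (0 3 6 7 1) 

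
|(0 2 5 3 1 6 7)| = 7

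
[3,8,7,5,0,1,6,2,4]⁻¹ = [4,5,7,0,8,3,6,2,1]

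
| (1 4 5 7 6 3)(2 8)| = 6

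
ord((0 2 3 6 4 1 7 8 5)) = 9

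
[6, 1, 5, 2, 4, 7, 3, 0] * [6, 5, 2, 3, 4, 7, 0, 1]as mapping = [0→0, 1→5, 2→7, 3→2, 4→4, 5→1, 6→3, 7→6]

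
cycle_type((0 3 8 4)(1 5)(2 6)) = 2^2.4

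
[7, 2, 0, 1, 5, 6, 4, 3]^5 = [0, 1, 2, 3, 6, 4, 5, 7]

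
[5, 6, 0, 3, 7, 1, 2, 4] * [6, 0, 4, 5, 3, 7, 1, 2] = [7, 1, 6, 5, 2, 0, 4, 3]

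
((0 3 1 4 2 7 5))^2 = (0 1 2 5 3 4 7)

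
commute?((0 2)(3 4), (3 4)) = yes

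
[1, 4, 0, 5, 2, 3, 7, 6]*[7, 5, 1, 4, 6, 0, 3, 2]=[5, 6, 7, 0, 1, 4, 2, 3]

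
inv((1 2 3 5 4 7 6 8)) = (1 8 6 7 4 5 3 2)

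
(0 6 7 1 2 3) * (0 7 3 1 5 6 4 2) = (0 4 2 1)(3 7 5 6)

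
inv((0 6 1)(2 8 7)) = (0 1 6)(2 7 8)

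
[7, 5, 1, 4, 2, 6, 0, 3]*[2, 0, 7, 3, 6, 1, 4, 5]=[5, 1, 0, 6, 7, 4, 2, 3]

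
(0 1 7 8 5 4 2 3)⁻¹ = (0 3 2 4 5 8 7 1)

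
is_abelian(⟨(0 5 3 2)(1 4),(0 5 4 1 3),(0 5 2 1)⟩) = no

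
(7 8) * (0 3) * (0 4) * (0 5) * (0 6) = (0 3 4 5 6)(7 8)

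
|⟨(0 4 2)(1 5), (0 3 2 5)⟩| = 720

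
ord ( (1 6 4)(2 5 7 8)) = 12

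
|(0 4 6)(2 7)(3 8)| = 6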